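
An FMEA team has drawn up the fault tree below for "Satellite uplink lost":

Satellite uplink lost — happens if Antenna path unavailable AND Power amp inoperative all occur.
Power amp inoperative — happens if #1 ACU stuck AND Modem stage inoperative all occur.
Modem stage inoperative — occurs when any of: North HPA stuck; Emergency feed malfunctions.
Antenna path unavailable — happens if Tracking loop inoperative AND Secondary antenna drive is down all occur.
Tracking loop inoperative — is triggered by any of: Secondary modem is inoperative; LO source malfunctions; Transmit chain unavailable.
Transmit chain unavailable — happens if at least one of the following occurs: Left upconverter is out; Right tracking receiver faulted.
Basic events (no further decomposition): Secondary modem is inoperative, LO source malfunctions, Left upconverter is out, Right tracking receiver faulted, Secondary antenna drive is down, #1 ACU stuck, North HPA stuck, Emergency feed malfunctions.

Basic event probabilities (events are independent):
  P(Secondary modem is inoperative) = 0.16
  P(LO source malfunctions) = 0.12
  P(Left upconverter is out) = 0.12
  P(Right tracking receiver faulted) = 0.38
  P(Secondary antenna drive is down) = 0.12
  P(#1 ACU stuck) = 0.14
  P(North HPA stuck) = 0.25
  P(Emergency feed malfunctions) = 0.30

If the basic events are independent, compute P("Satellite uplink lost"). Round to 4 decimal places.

0.0048

P(Transmit chain unavailable) [OR] = 1 − (1−0.12) × (1−0.38) = 0.454400
P(Tracking loop inoperative) [OR] = 1 − (1−0.16) × (1−0.12) × (1−0.454400) = 0.596692
P(Antenna path unavailable) [AND] = 0.596692 × 0.12 = 0.071603
P(Modem stage inoperative) [OR] = 1 − (1−0.25) × (1−0.30) = 0.475000
P(Power amp inoperative) [AND] = 0.14 × 0.475000 = 0.066500
P(Satellite uplink lost) [AND] = 0.071603 × 0.066500 = 0.004762
Rounded to 4 decimal places: P(Satellite uplink lost) ≈ 0.0048.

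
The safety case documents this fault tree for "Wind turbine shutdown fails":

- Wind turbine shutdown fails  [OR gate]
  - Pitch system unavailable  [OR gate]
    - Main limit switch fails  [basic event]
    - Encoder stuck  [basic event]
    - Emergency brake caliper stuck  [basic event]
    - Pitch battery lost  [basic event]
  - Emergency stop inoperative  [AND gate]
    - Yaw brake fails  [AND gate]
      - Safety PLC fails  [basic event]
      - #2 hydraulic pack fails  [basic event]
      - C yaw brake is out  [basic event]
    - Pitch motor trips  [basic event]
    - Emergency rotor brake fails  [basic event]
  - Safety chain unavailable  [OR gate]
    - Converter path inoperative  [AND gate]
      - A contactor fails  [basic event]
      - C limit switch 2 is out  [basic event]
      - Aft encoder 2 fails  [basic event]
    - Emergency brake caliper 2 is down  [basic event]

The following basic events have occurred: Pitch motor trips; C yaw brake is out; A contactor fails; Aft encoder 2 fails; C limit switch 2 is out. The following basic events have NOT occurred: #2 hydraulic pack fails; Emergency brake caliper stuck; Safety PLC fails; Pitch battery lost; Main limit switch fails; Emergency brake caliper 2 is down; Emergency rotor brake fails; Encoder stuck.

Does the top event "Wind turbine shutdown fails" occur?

Pitch system unavailable [OR]: Main limit switch fails=not, Encoder stuck=not, Emergency brake caliper stuck=not, Pitch battery lost=not → no input occurs → does not occur.
Yaw brake fails [AND]: Safety PLC fails=not, #2 hydraulic pack fails=not, C yaw brake is out=occurs → not all inputs occur → does not occur.
Emergency stop inoperative [AND]: Yaw brake fails=not, Pitch motor trips=occurs, Emergency rotor brake fails=not → not all inputs occur → does not occur.
Converter path inoperative [AND]: A contactor fails=occurs, C limit switch 2 is out=occurs, Aft encoder 2 fails=occurs → all inputs occur → occurs.
Safety chain unavailable [OR]: Converter path inoperative=occurs, Emergency brake caliper 2 is down=not → at least one input occurs → occurs.
Wind turbine shutdown fails [OR]: Pitch system unavailable=not, Emergency stop inoperative=not, Safety chain unavailable=occurs → at least one input occurs → occurs.

Yes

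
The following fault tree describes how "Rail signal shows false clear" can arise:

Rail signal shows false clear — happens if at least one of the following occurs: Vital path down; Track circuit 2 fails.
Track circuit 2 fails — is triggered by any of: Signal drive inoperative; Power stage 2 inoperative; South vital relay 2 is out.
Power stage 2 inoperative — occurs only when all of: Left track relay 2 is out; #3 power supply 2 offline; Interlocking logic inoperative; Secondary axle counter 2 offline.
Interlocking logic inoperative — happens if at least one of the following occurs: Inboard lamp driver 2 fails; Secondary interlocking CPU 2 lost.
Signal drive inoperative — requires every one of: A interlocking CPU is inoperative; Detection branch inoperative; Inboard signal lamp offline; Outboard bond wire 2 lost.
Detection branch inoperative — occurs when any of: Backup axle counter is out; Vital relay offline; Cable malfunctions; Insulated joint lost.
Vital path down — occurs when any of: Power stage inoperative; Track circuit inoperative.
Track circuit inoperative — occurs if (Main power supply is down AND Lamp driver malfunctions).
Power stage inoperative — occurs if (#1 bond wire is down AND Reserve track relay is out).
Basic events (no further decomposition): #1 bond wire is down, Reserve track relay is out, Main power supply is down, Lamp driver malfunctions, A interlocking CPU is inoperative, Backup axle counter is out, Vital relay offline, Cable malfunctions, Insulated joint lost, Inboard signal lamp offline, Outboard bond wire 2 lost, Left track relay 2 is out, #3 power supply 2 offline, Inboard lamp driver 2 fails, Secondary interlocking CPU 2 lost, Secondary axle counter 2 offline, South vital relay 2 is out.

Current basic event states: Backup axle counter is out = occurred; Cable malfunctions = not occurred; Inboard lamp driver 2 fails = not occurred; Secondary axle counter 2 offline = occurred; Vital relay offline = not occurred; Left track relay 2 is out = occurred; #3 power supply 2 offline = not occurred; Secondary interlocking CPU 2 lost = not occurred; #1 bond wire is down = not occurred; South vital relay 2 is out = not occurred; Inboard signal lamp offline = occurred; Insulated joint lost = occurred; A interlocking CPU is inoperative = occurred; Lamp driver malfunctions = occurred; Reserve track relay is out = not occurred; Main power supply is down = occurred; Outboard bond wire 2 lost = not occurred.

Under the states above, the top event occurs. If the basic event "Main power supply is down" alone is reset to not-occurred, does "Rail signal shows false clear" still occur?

No

Counterfactual: set "Main power supply is down" to not occurred.
Power stage inoperative [AND]: #1 bond wire is down=not, Reserve track relay is out=not → not all inputs occur → does not occur.
Track circuit inoperative [AND]: Main power supply is down=not, Lamp driver malfunctions=occurs → not all inputs occur → does not occur.
Vital path down [OR]: Power stage inoperative=not, Track circuit inoperative=not → no input occurs → does not occur.
Detection branch inoperative [OR]: Backup axle counter is out=occurs, Vital relay offline=not, Cable malfunctions=not, Insulated joint lost=occurs → at least one input occurs → occurs.
Signal drive inoperative [AND]: A interlocking CPU is inoperative=occurs, Detection branch inoperative=occurs, Inboard signal lamp offline=occurs, Outboard bond wire 2 lost=not → not all inputs occur → does not occur.
Interlocking logic inoperative [OR]: Inboard lamp driver 2 fails=not, Secondary interlocking CPU 2 lost=not → no input occurs → does not occur.
Power stage 2 inoperative [AND]: Left track relay 2 is out=occurs, #3 power supply 2 offline=not, Interlocking logic inoperative=not, Secondary axle counter 2 offline=occurs → not all inputs occur → does not occur.
Track circuit 2 fails [OR]: Signal drive inoperative=not, Power stage 2 inoperative=not, South vital relay 2 is out=not → no input occurs → does not occur.
Rail signal shows false clear [OR]: Vital path down=not, Track circuit 2 fails=not → no input occurs → does not occur.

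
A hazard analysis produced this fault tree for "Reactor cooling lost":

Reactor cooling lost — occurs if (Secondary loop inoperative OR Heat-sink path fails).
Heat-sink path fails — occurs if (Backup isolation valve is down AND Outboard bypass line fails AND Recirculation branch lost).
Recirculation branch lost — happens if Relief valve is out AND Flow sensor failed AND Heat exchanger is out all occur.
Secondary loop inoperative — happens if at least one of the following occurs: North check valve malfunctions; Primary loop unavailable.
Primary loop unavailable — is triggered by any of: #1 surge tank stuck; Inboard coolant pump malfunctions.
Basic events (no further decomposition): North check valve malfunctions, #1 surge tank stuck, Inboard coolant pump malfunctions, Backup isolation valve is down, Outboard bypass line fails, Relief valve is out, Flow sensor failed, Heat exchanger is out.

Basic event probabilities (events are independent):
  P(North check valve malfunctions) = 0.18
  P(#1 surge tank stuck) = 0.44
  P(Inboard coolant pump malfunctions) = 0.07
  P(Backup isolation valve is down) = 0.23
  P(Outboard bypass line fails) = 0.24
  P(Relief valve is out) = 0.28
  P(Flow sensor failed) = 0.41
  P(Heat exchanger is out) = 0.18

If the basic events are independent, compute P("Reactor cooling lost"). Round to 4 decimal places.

0.5734

P(Primary loop unavailable) [OR] = 1 − (1−0.44) × (1−0.07) = 0.479200
P(Secondary loop inoperative) [OR] = 1 − (1−0.18) × (1−0.479200) = 0.572944
P(Recirculation branch lost) [AND] = 0.28 × 0.41 × 0.18 = 0.020664
P(Heat-sink path fails) [AND] = 0.23 × 0.24 × 0.020664 = 0.001141
P(Reactor cooling lost) [OR] = 1 − (1−0.572944) × (1−0.001141) = 0.573431
Rounded to 4 decimal places: P(Reactor cooling lost) ≈ 0.5734.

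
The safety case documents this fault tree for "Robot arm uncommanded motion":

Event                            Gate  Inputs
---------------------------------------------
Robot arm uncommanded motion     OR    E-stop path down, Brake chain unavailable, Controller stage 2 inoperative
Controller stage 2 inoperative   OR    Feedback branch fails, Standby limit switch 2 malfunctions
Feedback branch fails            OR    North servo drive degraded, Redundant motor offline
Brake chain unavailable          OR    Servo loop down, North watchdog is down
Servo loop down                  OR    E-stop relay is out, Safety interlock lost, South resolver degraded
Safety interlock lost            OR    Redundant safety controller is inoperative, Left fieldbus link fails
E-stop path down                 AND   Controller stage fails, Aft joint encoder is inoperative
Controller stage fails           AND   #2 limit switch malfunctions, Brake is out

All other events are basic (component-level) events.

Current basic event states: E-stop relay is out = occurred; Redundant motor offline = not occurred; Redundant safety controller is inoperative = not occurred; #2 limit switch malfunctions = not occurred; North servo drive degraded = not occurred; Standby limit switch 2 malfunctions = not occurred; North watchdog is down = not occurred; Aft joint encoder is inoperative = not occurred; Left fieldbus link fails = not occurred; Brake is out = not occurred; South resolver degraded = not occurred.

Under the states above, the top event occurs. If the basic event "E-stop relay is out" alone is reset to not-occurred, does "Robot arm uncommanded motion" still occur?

No

Counterfactual: set "E-stop relay is out" to not occurred.
Controller stage fails [AND]: #2 limit switch malfunctions=not, Brake is out=not → not all inputs occur → does not occur.
E-stop path down [AND]: Controller stage fails=not, Aft joint encoder is inoperative=not → not all inputs occur → does not occur.
Safety interlock lost [OR]: Redundant safety controller is inoperative=not, Left fieldbus link fails=not → no input occurs → does not occur.
Servo loop down [OR]: E-stop relay is out=not, Safety interlock lost=not, South resolver degraded=not → no input occurs → does not occur.
Brake chain unavailable [OR]: Servo loop down=not, North watchdog is down=not → no input occurs → does not occur.
Feedback branch fails [OR]: North servo drive degraded=not, Redundant motor offline=not → no input occurs → does not occur.
Controller stage 2 inoperative [OR]: Feedback branch fails=not, Standby limit switch 2 malfunctions=not → no input occurs → does not occur.
Robot arm uncommanded motion [OR]: E-stop path down=not, Brake chain unavailable=not, Controller stage 2 inoperative=not → no input occurs → does not occur.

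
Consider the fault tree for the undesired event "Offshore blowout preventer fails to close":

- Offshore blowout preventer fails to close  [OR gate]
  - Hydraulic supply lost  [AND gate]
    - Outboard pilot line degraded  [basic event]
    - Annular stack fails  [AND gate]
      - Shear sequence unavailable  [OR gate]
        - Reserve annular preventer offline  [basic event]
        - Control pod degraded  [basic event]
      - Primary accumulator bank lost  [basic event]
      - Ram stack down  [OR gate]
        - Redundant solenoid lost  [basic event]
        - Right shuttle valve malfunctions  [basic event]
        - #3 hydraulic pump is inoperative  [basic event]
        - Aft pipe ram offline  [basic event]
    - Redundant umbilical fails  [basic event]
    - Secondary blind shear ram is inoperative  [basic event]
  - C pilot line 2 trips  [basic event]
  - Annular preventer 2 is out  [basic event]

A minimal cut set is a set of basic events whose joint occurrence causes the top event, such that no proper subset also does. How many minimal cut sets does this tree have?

10

Shear sequence unavailable [OR]: union of children's cut sets → 2 cut set(s).
Ram stack down [OR]: union of children's cut sets → 4 cut set(s).
Annular stack fails [AND]: one cut set from each child combined → 2 × 1 × 4 = 8 cut set(s).
Hydraulic supply lost [AND]: one cut set from each child combined → 1 × 8 × 1 × 1 = 8 cut set(s).
Offshore blowout preventer fails to close [OR]: union of children's cut sets → 10 cut set(s).
Minimal cut sets: {Outboard pilot line degraded, Primary accumulator bank lost, Redundant solenoid lost, Redundant umbilical fails, Reserve annular preventer offline, Secondary blind shear ram is inoperative}; {Outboard pilot line degraded, Primary accumulator bank lost, Redundant umbilical fails, Reserve annular preventer offline, Right shuttle valve malfunctions, Secondary blind shear ram is inoperative}; {#3 hydraulic pump is inoperative, Outboard pilot line degraded, Primary accumulator bank lost, Redundant umbilical fails, Reserve annular preventer offline, Secondary blind shear ram is inoperative}; {Aft pipe ram offline, Outboard pilot line degraded, Primary accumulator bank lost, Redundant umbilical fails, Reserve annular preventer offline, Secondary blind shear ram is inoperative}; {Control pod degraded, Outboard pilot line degraded, Primary accumulator bank lost, Redundant solenoid lost, Redundant umbilical fails, Secondary blind shear ram is inoperative}; {Control pod degraded, Outboard pilot line degraded, Primary accumulator bank lost, Redundant umbilical fails, Right shuttle valve malfunctions, Secondary blind shear ram is inoperative}; {#3 hydraulic pump is inoperative, Control pod degraded, Outboard pilot line degraded, Primary accumulator bank lost, Redundant umbilical fails, Secondary blind shear ram is inoperative}; {Aft pipe ram offline, Control pod degraded, Outboard pilot line degraded, Primary accumulator bank lost, Redundant umbilical fails, Secondary blind shear ram is inoperative}; {C pilot line 2 trips}; {Annular preventer 2 is out}.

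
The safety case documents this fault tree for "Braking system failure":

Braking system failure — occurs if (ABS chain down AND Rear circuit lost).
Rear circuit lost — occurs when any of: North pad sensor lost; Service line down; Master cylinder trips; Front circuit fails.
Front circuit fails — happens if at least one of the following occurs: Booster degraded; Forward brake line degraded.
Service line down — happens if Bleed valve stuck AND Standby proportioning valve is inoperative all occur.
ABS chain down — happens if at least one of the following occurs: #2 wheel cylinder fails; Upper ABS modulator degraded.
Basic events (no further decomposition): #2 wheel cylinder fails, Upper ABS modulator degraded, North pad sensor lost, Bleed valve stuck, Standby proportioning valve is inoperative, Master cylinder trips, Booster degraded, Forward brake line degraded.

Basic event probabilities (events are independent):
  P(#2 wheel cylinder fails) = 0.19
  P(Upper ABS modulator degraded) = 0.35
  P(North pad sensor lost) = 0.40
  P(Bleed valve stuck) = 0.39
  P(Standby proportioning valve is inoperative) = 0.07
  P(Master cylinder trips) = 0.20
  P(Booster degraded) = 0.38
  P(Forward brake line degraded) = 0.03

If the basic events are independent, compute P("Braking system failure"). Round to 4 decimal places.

0.3405

P(ABS chain down) [OR] = 1 − (1−0.19) × (1−0.35) = 0.473500
P(Service line down) [AND] = 0.39 × 0.07 = 0.027300
P(Front circuit fails) [OR] = 1 − (1−0.38) × (1−0.03) = 0.398600
P(Rear circuit lost) [OR] = 1 − (1−0.40) × (1−0.027300) × (1−0.20) × (1−0.398600) = 0.719209
P(Braking system failure) [AND] = 0.473500 × 0.719209 = 0.340545
Rounded to 4 decimal places: P(Braking system failure) ≈ 0.3405.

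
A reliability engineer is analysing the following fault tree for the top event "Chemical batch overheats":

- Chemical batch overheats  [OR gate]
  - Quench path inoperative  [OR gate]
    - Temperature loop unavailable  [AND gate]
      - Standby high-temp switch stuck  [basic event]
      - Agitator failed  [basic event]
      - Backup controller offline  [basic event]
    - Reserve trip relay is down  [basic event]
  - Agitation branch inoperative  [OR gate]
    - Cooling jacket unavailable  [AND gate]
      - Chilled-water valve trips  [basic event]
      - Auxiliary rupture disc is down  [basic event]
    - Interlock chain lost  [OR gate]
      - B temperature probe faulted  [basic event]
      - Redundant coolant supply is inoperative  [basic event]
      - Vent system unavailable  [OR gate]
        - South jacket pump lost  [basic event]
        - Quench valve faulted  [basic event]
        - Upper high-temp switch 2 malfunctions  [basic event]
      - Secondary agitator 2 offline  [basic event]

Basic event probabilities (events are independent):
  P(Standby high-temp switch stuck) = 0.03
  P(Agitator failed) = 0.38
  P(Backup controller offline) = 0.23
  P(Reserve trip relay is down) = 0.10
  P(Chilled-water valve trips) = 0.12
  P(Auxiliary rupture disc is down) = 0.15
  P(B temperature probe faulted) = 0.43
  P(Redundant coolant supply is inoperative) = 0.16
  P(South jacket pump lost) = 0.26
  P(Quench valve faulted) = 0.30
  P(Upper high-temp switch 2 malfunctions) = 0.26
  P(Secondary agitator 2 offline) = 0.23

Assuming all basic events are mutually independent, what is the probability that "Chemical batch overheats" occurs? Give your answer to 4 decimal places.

0.8754

P(Temperature loop unavailable) [AND] = 0.03 × 0.38 × 0.23 = 0.002622
P(Quench path inoperative) [OR] = 1 − (1−0.002622) × (1−0.10) = 0.102360
P(Cooling jacket unavailable) [AND] = 0.12 × 0.15 = 0.018000
P(Vent system unavailable) [OR] = 1 − (1−0.26) × (1−0.30) × (1−0.26) = 0.616680
P(Interlock chain lost) [OR] = 1 − (1−0.43) × (1−0.16) × (1−0.616680) × (1−0.23) = 0.858679
P(Agitation branch inoperative) [OR] = 1 − (1−0.018000) × (1−0.858679) = 0.861223
P(Chemical batch overheats) [OR] = 1 − (1−0.102360) × (1−0.861223) = 0.875428
Rounded to 4 decimal places: P(Chemical batch overheats) ≈ 0.8754.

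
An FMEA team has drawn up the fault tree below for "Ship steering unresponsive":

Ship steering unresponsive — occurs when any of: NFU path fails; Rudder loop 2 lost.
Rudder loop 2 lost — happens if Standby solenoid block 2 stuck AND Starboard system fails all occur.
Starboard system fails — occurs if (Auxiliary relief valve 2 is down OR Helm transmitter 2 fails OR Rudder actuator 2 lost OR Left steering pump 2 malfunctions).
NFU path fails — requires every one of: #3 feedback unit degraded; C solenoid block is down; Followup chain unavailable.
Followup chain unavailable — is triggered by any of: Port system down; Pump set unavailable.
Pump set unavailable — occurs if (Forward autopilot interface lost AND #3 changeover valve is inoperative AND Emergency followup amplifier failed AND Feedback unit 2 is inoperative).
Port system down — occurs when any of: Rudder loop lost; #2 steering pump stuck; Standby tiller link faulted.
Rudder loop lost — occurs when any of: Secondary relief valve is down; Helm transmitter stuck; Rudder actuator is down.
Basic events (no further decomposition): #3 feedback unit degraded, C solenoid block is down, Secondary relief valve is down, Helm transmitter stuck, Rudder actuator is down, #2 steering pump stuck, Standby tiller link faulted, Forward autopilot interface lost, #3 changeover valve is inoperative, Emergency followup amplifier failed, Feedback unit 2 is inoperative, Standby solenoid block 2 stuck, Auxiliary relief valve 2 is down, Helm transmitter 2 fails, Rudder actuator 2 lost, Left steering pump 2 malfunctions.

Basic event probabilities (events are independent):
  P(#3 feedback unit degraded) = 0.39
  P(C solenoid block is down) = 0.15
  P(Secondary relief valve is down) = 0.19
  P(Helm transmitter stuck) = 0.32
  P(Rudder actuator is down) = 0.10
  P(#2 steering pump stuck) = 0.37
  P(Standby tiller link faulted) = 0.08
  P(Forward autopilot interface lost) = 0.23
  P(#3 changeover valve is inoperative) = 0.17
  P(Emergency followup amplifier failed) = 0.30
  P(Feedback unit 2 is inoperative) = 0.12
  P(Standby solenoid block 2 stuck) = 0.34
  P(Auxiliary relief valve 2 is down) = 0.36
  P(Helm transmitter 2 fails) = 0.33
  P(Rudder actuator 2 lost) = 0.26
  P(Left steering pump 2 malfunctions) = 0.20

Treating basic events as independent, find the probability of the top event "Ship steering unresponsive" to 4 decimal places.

0.2848

P(Rudder loop lost) [OR] = 1 − (1−0.19) × (1−0.32) × (1−0.10) = 0.504280
P(Port system down) [OR] = 1 − (1−0.504280) × (1−0.37) × (1−0.08) = 0.712681
P(Pump set unavailable) [AND] = 0.23 × 0.17 × 0.30 × 0.12 = 0.001408
P(Followup chain unavailable) [OR] = 1 − (1−0.712681) × (1−0.001408) = 0.713086
P(NFU path fails) [AND] = 0.39 × 0.15 × 0.713086 = 0.041716
P(Starboard system fails) [OR] = 1 − (1−0.36) × (1−0.33) × (1−0.26) × (1−0.20) = 0.746150
P(Rudder loop 2 lost) [AND] = 0.34 × 0.746150 = 0.253691
P(Ship steering unresponsive) [OR] = 1 − (1−0.041716) × (1−0.253691) = 0.284824
Rounded to 4 decimal places: P(Ship steering unresponsive) ≈ 0.2848.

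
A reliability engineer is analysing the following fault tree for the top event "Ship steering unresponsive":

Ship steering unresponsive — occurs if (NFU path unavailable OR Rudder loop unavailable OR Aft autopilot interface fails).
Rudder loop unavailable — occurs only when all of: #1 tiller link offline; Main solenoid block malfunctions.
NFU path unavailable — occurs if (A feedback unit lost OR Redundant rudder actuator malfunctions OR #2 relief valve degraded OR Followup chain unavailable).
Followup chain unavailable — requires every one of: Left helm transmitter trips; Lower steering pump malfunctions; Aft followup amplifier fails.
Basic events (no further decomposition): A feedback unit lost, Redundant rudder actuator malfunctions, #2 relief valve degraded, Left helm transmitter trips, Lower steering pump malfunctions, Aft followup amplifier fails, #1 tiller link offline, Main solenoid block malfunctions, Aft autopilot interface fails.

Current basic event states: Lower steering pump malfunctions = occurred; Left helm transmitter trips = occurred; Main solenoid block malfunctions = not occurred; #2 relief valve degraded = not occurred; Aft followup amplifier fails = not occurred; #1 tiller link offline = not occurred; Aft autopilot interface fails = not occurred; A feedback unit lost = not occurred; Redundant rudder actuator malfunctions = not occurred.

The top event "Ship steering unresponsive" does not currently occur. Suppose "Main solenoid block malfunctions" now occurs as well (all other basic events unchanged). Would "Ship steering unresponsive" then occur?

No

Counterfactual: set "Main solenoid block malfunctions" to occurred.
Followup chain unavailable [AND]: Left helm transmitter trips=occurs, Lower steering pump malfunctions=occurs, Aft followup amplifier fails=not → not all inputs occur → does not occur.
NFU path unavailable [OR]: A feedback unit lost=not, Redundant rudder actuator malfunctions=not, #2 relief valve degraded=not, Followup chain unavailable=not → no input occurs → does not occur.
Rudder loop unavailable [AND]: #1 tiller link offline=not, Main solenoid block malfunctions=occurs → not all inputs occur → does not occur.
Ship steering unresponsive [OR]: NFU path unavailable=not, Rudder loop unavailable=not, Aft autopilot interface fails=not → no input occurs → does not occur.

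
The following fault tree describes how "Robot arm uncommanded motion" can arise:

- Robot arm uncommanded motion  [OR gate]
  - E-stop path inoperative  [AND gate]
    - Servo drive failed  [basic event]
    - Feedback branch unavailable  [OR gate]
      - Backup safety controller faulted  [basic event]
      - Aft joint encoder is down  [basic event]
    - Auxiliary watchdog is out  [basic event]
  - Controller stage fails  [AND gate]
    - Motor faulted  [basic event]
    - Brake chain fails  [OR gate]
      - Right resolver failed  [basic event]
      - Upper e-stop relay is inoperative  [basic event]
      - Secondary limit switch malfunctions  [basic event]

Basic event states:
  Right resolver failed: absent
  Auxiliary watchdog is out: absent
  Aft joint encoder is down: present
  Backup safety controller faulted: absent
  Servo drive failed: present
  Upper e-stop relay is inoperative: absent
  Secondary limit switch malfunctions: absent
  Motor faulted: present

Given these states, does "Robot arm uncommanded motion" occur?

No

Feedback branch unavailable [OR]: Backup safety controller faulted=not, Aft joint encoder is down=occurs → at least one input occurs → occurs.
E-stop path inoperative [AND]: Servo drive failed=occurs, Feedback branch unavailable=occurs, Auxiliary watchdog is out=not → not all inputs occur → does not occur.
Brake chain fails [OR]: Right resolver failed=not, Upper e-stop relay is inoperative=not, Secondary limit switch malfunctions=not → no input occurs → does not occur.
Controller stage fails [AND]: Motor faulted=occurs, Brake chain fails=not → not all inputs occur → does not occur.
Robot arm uncommanded motion [OR]: E-stop path inoperative=not, Controller stage fails=not → no input occurs → does not occur.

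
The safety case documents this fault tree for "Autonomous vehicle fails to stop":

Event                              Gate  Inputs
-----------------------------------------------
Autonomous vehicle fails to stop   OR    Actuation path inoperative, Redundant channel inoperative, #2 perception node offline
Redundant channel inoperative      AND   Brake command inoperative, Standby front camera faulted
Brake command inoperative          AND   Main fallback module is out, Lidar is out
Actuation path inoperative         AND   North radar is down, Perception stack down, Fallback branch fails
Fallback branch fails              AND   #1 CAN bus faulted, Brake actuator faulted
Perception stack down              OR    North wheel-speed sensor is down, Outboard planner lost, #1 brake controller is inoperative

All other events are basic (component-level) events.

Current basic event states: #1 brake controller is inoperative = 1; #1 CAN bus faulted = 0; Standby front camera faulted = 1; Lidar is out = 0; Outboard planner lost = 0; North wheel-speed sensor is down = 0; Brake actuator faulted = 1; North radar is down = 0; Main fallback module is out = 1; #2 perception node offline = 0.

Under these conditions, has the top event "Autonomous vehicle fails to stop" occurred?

Perception stack down [OR]: North wheel-speed sensor is down=not, Outboard planner lost=not, #1 brake controller is inoperative=occurs → at least one input occurs → occurs.
Fallback branch fails [AND]: #1 CAN bus faulted=not, Brake actuator faulted=occurs → not all inputs occur → does not occur.
Actuation path inoperative [AND]: North radar is down=not, Perception stack down=occurs, Fallback branch fails=not → not all inputs occur → does not occur.
Brake command inoperative [AND]: Main fallback module is out=occurs, Lidar is out=not → not all inputs occur → does not occur.
Redundant channel inoperative [AND]: Brake command inoperative=not, Standby front camera faulted=occurs → not all inputs occur → does not occur.
Autonomous vehicle fails to stop [OR]: Actuation path inoperative=not, Redundant channel inoperative=not, #2 perception node offline=not → no input occurs → does not occur.

No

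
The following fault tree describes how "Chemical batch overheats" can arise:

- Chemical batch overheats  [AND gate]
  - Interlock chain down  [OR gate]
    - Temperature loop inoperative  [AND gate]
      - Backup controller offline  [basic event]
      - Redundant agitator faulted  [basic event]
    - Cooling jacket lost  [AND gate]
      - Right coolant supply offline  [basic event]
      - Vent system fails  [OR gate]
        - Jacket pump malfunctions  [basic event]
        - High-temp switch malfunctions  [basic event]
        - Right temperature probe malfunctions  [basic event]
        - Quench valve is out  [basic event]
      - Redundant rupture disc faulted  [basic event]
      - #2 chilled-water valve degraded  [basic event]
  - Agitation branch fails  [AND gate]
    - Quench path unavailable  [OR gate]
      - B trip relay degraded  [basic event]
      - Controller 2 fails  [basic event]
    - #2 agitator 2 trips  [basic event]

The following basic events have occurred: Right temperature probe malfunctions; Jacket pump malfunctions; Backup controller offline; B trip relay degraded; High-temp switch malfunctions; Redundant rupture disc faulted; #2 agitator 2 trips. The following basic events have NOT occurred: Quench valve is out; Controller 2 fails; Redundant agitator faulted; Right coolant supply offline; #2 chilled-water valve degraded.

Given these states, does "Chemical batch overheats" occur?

Temperature loop inoperative [AND]: Backup controller offline=occurs, Redundant agitator faulted=not → not all inputs occur → does not occur.
Vent system fails [OR]: Jacket pump malfunctions=occurs, High-temp switch malfunctions=occurs, Right temperature probe malfunctions=occurs, Quench valve is out=not → at least one input occurs → occurs.
Cooling jacket lost [AND]: Right coolant supply offline=not, Vent system fails=occurs, Redundant rupture disc faulted=occurs, #2 chilled-water valve degraded=not → not all inputs occur → does not occur.
Interlock chain down [OR]: Temperature loop inoperative=not, Cooling jacket lost=not → no input occurs → does not occur.
Quench path unavailable [OR]: B trip relay degraded=occurs, Controller 2 fails=not → at least one input occurs → occurs.
Agitation branch fails [AND]: Quench path unavailable=occurs, #2 agitator 2 trips=occurs → all inputs occur → occurs.
Chemical batch overheats [AND]: Interlock chain down=not, Agitation branch fails=occurs → not all inputs occur → does not occur.

No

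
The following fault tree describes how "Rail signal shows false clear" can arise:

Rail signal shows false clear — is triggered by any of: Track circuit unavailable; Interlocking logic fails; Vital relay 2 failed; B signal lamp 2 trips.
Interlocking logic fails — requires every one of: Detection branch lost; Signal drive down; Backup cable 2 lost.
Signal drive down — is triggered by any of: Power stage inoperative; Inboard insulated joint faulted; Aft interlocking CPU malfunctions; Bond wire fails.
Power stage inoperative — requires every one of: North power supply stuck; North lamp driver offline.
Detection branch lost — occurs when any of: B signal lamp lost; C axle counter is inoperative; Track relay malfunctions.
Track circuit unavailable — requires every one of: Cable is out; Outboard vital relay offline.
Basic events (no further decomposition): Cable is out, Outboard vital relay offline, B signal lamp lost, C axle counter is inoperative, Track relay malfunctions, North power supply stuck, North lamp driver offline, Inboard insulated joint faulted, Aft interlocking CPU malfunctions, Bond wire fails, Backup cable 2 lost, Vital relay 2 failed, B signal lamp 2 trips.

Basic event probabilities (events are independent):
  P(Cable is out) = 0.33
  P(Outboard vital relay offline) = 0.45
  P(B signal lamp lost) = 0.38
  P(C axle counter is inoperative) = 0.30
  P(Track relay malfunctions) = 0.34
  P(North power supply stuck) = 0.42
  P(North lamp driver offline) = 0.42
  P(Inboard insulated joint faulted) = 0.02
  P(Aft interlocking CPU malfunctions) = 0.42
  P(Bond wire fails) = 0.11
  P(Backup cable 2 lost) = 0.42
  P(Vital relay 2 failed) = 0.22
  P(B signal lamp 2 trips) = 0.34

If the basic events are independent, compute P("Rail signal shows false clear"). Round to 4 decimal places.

P(Track circuit unavailable) [AND] = 0.33 × 0.45 = 0.148500
P(Detection branch lost) [OR] = 1 − (1−0.38) × (1−0.30) × (1−0.34) = 0.713560
P(Power stage inoperative) [AND] = 0.42 × 0.42 = 0.176400
P(Signal drive down) [OR] = 1 − (1−0.176400) × (1−0.02) × (1−0.42) × (1−0.11) = 0.583361
P(Interlocking logic fails) [AND] = 0.713560 × 0.583361 × 0.42 = 0.174830
P(Rail signal shows false clear) [OR] = 1 − (1−0.148500) × (1−0.174830) × (1−0.22) × (1−0.34) = 0.638285
Rounded to 4 decimal places: P(Rail signal shows false clear) ≈ 0.6383.

0.6383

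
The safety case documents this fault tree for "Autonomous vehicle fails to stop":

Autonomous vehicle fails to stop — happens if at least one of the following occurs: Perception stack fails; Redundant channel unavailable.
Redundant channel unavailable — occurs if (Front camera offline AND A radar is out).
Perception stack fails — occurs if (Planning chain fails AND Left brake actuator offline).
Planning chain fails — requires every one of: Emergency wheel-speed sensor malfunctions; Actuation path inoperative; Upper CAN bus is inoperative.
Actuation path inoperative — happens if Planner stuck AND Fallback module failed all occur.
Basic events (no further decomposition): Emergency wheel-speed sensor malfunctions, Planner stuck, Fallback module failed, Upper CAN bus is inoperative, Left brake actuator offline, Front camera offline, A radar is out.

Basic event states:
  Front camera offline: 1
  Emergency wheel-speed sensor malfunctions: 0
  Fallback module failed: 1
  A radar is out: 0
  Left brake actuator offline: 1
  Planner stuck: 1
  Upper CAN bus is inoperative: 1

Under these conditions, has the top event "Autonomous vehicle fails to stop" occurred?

Actuation path inoperative [AND]: Planner stuck=occurs, Fallback module failed=occurs → all inputs occur → occurs.
Planning chain fails [AND]: Emergency wheel-speed sensor malfunctions=not, Actuation path inoperative=occurs, Upper CAN bus is inoperative=occurs → not all inputs occur → does not occur.
Perception stack fails [AND]: Planning chain fails=not, Left brake actuator offline=occurs → not all inputs occur → does not occur.
Redundant channel unavailable [AND]: Front camera offline=occurs, A radar is out=not → not all inputs occur → does not occur.
Autonomous vehicle fails to stop [OR]: Perception stack fails=not, Redundant channel unavailable=not → no input occurs → does not occur.

No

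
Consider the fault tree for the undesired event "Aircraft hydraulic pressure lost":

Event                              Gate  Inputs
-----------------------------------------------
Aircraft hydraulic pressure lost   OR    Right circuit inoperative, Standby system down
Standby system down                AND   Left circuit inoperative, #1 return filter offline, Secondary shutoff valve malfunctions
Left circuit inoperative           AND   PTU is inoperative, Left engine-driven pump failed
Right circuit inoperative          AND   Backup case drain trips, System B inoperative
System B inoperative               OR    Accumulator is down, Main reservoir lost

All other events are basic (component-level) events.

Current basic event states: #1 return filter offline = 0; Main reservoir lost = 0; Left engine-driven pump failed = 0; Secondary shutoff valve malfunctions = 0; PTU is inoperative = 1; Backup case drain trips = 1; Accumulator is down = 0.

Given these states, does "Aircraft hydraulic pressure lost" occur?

No

System B inoperative [OR]: Accumulator is down=not, Main reservoir lost=not → no input occurs → does not occur.
Right circuit inoperative [AND]: Backup case drain trips=occurs, System B inoperative=not → not all inputs occur → does not occur.
Left circuit inoperative [AND]: PTU is inoperative=occurs, Left engine-driven pump failed=not → not all inputs occur → does not occur.
Standby system down [AND]: Left circuit inoperative=not, #1 return filter offline=not, Secondary shutoff valve malfunctions=not → not all inputs occur → does not occur.
Aircraft hydraulic pressure lost [OR]: Right circuit inoperative=not, Standby system down=not → no input occurs → does not occur.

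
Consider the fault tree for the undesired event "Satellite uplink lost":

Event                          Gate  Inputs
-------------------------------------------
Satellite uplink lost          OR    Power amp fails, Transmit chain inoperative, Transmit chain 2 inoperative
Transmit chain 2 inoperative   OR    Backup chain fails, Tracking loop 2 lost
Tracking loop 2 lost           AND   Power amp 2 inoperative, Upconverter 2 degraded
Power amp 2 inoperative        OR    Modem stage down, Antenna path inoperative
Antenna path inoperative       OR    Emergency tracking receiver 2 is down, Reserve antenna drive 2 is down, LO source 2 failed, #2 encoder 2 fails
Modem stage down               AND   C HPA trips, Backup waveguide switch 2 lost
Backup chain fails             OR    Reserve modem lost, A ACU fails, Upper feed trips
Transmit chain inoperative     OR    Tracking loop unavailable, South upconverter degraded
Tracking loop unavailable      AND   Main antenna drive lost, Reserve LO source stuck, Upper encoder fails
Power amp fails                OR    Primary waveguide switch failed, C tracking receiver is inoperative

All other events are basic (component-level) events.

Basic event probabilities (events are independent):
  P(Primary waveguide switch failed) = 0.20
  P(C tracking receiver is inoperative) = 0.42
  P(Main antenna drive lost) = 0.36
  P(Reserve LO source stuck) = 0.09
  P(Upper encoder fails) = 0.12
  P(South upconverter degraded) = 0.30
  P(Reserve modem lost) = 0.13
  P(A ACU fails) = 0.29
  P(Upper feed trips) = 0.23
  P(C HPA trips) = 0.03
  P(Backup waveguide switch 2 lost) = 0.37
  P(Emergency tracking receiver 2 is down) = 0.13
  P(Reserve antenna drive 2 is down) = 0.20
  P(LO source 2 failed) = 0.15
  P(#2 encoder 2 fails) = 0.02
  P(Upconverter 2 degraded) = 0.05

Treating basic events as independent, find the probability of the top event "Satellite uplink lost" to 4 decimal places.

0.8494

P(Power amp fails) [OR] = 1 − (1−0.20) × (1−0.42) = 0.536000
P(Tracking loop unavailable) [AND] = 0.36 × 0.09 × 0.12 = 0.003888
P(Transmit chain inoperative) [OR] = 1 − (1−0.003888) × (1−0.30) = 0.302722
P(Backup chain fails) [OR] = 1 − (1−0.13) × (1−0.29) × (1−0.23) = 0.524371
P(Modem stage down) [AND] = 0.03 × 0.37 = 0.011100
P(Antenna path inoperative) [OR] = 1 − (1−0.13) × (1−0.20) × (1−0.15) × (1−0.02) = 0.420232
P(Power amp 2 inoperative) [OR] = 1 − (1−0.011100) × (1−0.420232) = 0.426667
P(Tracking loop 2 lost) [AND] = 0.426667 × 0.05 = 0.021333
P(Transmit chain 2 inoperative) [OR] = 1 − (1−0.524371) × (1−0.021333) = 0.534518
P(Satellite uplink lost) [OR] = 1 − (1−0.536000) × (1−0.302722) × (1−0.534518) = 0.849399
Rounded to 4 decimal places: P(Satellite uplink lost) ≈ 0.8494.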